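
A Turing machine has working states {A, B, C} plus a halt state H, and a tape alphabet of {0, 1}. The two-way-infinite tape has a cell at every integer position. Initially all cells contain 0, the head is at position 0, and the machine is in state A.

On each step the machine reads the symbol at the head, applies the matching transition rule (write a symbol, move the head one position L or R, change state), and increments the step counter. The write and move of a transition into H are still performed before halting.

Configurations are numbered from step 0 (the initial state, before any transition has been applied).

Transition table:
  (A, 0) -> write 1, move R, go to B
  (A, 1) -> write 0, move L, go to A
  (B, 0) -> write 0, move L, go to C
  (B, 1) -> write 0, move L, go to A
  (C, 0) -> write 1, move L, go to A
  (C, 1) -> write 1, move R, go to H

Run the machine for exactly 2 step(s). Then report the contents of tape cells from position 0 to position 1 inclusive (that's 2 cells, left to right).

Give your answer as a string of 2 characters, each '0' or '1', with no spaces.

Answer: 10

Derivation:
Step 1: in state A at pos 0, read 0 -> (A,0)->write 1,move R,goto B. Now: state=B, head=1, tape[-1..2]=0100 (head:   ^)
Step 2: in state B at pos 1, read 0 -> (B,0)->write 0,move L,goto C. Now: state=C, head=0, tape[-1..2]=0100 (head:  ^)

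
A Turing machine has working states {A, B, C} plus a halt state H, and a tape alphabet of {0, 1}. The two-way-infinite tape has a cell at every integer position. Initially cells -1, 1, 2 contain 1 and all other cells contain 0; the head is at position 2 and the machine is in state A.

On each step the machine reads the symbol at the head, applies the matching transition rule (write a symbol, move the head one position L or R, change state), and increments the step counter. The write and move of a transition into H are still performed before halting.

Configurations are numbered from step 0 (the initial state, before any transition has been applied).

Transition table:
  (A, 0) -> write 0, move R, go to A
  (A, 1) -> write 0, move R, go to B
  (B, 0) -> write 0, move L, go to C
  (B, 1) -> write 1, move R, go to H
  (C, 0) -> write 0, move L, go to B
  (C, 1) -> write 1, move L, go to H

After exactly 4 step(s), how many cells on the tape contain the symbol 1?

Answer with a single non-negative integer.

Step 1: in state A at pos 2, read 1 -> (A,1)->write 0,move R,goto B. Now: state=B, head=3, tape[-2..4]=0101000 (head:      ^)
Step 2: in state B at pos 3, read 0 -> (B,0)->write 0,move L,goto C. Now: state=C, head=2, tape[-2..4]=0101000 (head:     ^)
Step 3: in state C at pos 2, read 0 -> (C,0)->write 0,move L,goto B. Now: state=B, head=1, tape[-2..4]=0101000 (head:    ^)
Step 4: in state B at pos 1, read 1 -> (B,1)->write 1,move R,goto H. Now: state=H, head=2, tape[-2..4]=0101000 (head:     ^)
Cells containing 1 after step 4: {-1, 1} -> 2 cell(s)

Answer: 2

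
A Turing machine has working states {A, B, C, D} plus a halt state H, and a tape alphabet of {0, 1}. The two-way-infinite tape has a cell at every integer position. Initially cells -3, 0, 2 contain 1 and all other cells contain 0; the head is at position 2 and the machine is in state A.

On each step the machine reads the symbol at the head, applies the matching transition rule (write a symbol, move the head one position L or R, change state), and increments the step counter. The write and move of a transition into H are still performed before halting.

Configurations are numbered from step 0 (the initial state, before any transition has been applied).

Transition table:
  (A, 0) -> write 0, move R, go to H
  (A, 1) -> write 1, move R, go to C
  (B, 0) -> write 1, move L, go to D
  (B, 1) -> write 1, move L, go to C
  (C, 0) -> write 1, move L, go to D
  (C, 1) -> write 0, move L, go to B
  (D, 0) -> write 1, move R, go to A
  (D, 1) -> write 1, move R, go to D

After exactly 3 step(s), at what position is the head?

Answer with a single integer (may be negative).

Step 1: in state A at pos 2, read 1 -> (A,1)->write 1,move R,goto C. Now: state=C, head=3, tape[-4..4]=010010100 (head:        ^)
Step 2: in state C at pos 3, read 0 -> (C,0)->write 1,move L,goto D. Now: state=D, head=2, tape[-4..4]=010010110 (head:       ^)
Step 3: in state D at pos 2, read 1 -> (D,1)->write 1,move R,goto D. Now: state=D, head=3, tape[-4..4]=010010110 (head:        ^)

Answer: 3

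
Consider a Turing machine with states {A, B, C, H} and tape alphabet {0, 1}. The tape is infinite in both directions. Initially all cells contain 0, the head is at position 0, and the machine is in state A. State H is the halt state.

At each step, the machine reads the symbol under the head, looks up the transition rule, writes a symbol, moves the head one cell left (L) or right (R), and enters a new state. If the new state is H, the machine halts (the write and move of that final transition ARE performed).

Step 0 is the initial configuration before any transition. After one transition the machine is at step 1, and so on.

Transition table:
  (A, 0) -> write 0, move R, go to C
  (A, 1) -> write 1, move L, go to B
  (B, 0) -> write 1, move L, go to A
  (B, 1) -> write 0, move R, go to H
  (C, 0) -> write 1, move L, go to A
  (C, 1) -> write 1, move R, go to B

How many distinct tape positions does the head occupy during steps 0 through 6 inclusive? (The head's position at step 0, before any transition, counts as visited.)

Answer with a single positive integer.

Answer: 3

Derivation:
Step 1: in state A at pos 0, read 0 -> (A,0)->write 0,move R,goto C. Now: state=C, head=1, tape[-1..2]=0000 (head:   ^)
Step 2: in state C at pos 1, read 0 -> (C,0)->write 1,move L,goto A. Now: state=A, head=0, tape[-1..2]=0010 (head:  ^)
Step 3: in state A at pos 0, read 0 -> (A,0)->write 0,move R,goto C. Now: state=C, head=1, tape[-1..2]=0010 (head:   ^)
Step 4: in state C at pos 1, read 1 -> (C,1)->write 1,move R,goto B. Now: state=B, head=2, tape[-1..3]=00100 (head:    ^)
Step 5: in state B at pos 2, read 0 -> (B,0)->write 1,move L,goto A. Now: state=A, head=1, tape[-1..3]=00110 (head:   ^)
Step 6: in state A at pos 1, read 1 -> (A,1)->write 1,move L,goto B. Now: state=B, head=0, tape[-1..3]=00110 (head:  ^)
Head positions at steps 0..6: starting at 0, distinct positions visited = {0, 1, 2} -> 3 position(s)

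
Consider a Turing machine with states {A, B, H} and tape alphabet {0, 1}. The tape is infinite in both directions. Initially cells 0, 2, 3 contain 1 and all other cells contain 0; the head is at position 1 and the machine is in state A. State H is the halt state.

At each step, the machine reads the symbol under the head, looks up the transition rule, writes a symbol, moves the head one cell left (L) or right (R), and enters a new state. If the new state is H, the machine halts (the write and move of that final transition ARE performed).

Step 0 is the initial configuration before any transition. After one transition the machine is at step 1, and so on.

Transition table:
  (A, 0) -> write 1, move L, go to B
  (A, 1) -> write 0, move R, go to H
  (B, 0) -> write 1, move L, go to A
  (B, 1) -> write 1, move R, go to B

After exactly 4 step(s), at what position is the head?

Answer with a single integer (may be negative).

Step 1: in state A at pos 1, read 0 -> (A,0)->write 1,move L,goto B. Now: state=B, head=0, tape[-1..4]=011110 (head:  ^)
Step 2: in state B at pos 0, read 1 -> (B,1)->write 1,move R,goto B. Now: state=B, head=1, tape[-1..4]=011110 (head:   ^)
Step 3: in state B at pos 1, read 1 -> (B,1)->write 1,move R,goto B. Now: state=B, head=2, tape[-1..4]=011110 (head:    ^)
Step 4: in state B at pos 2, read 1 -> (B,1)->write 1,move R,goto B. Now: state=B, head=3, tape[-1..4]=011110 (head:     ^)

Answer: 3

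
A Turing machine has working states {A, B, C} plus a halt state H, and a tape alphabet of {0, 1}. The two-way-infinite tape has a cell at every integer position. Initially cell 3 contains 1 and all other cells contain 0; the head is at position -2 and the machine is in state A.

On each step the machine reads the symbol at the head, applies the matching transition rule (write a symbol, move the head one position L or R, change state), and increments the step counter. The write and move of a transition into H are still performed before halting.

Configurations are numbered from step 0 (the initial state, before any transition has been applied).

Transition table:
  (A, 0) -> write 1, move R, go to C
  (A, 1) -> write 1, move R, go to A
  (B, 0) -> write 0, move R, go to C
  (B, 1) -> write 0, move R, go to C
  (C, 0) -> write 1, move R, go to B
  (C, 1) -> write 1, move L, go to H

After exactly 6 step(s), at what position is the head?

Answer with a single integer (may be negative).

Step 1: in state A at pos -2, read 0 -> (A,0)->write 1,move R,goto C. Now: state=C, head=-1, tape[-3..4]=01000010 (head:   ^)
Step 2: in state C at pos -1, read 0 -> (C,0)->write 1,move R,goto B. Now: state=B, head=0, tape[-3..4]=01100010 (head:    ^)
Step 3: in state B at pos 0, read 0 -> (B,0)->write 0,move R,goto C. Now: state=C, head=1, tape[-3..4]=01100010 (head:     ^)
Step 4: in state C at pos 1, read 0 -> (C,0)->write 1,move R,goto B. Now: state=B, head=2, tape[-3..4]=01101010 (head:      ^)
Step 5: in state B at pos 2, read 0 -> (B,0)->write 0,move R,goto C. Now: state=C, head=3, tape[-3..4]=01101010 (head:       ^)
Step 6: in state C at pos 3, read 1 -> (C,1)->write 1,move L,goto H. Now: state=H, head=2, tape[-3..4]=01101010 (head:      ^)

Answer: 2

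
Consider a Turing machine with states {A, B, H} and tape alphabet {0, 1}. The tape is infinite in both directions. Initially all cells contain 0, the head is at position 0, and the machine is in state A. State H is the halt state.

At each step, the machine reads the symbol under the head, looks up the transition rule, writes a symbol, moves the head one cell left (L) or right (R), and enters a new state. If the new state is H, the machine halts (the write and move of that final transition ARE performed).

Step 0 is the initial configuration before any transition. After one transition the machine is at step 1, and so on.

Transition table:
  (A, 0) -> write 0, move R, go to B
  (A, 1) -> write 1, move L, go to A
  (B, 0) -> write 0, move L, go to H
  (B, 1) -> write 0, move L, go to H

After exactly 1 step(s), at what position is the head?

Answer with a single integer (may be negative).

Answer: 1

Derivation:
Step 1: in state A at pos 0, read 0 -> (A,0)->write 0,move R,goto B. Now: state=B, head=1, tape[-1..2]=0000 (head:   ^)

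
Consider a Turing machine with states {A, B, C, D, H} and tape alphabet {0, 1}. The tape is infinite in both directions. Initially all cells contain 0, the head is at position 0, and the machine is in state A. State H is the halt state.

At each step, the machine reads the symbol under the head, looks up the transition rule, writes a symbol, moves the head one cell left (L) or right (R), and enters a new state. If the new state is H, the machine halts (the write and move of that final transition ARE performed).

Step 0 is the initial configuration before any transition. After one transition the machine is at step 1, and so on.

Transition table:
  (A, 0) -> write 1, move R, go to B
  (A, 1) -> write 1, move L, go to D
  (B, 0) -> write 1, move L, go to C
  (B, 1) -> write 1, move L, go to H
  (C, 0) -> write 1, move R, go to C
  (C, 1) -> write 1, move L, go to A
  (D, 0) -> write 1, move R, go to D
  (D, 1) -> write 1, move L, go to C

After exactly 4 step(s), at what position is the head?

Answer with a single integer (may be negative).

Step 1: in state A at pos 0, read 0 -> (A,0)->write 1,move R,goto B. Now: state=B, head=1, tape[-1..2]=0100 (head:   ^)
Step 2: in state B at pos 1, read 0 -> (B,0)->write 1,move L,goto C. Now: state=C, head=0, tape[-1..2]=0110 (head:  ^)
Step 3: in state C at pos 0, read 1 -> (C,1)->write 1,move L,goto A. Now: state=A, head=-1, tape[-2..2]=00110 (head:  ^)
Step 4: in state A at pos -1, read 0 -> (A,0)->write 1,move R,goto B. Now: state=B, head=0, tape[-2..2]=01110 (head:   ^)

Answer: 0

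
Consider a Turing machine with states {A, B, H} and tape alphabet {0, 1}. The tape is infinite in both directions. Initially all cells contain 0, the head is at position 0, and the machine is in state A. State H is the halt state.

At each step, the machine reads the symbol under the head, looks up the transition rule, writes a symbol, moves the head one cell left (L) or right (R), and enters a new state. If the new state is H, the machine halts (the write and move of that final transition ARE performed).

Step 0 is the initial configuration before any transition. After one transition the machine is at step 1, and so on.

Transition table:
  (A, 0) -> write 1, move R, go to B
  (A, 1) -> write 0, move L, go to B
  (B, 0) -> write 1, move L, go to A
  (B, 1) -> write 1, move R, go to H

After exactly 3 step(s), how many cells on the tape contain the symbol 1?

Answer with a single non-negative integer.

Answer: 1

Derivation:
Step 1: in state A at pos 0, read 0 -> (A,0)->write 1,move R,goto B. Now: state=B, head=1, tape[-1..2]=0100 (head:   ^)
Step 2: in state B at pos 1, read 0 -> (B,0)->write 1,move L,goto A. Now: state=A, head=0, tape[-1..2]=0110 (head:  ^)
Step 3: in state A at pos 0, read 1 -> (A,1)->write 0,move L,goto B. Now: state=B, head=-1, tape[-2..2]=00010 (head:  ^)
Cells containing 1 after step 3: {1} -> 1 cell(s)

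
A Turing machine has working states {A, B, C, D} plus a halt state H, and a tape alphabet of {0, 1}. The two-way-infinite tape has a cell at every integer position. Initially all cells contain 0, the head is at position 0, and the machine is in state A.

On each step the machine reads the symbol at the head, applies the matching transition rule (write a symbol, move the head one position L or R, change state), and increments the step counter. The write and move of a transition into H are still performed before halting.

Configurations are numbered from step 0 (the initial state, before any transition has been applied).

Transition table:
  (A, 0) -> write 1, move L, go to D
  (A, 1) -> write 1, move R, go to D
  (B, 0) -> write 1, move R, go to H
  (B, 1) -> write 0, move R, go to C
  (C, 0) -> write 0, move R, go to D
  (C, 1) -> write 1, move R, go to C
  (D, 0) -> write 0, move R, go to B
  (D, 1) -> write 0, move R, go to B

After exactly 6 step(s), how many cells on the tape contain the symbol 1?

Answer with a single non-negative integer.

Step 1: in state A at pos 0, read 0 -> (A,0)->write 1,move L,goto D. Now: state=D, head=-1, tape[-2..1]=0010 (head:  ^)
Step 2: in state D at pos -1, read 0 -> (D,0)->write 0,move R,goto B. Now: state=B, head=0, tape[-2..1]=0010 (head:   ^)
Step 3: in state B at pos 0, read 1 -> (B,1)->write 0,move R,goto C. Now: state=C, head=1, tape[-2..2]=00000 (head:    ^)
Step 4: in state C at pos 1, read 0 -> (C,0)->write 0,move R,goto D. Now: state=D, head=2, tape[-2..3]=000000 (head:     ^)
Step 5: in state D at pos 2, read 0 -> (D,0)->write 0,move R,goto B. Now: state=B, head=3, tape[-2..4]=0000000 (head:      ^)
Step 6: in state B at pos 3, read 0 -> (B,0)->write 1,move R,goto H. Now: state=H, head=4, tape[-2..5]=00000100 (head:       ^)
Cells containing 1 after step 6: {3} -> 1 cell(s)

Answer: 1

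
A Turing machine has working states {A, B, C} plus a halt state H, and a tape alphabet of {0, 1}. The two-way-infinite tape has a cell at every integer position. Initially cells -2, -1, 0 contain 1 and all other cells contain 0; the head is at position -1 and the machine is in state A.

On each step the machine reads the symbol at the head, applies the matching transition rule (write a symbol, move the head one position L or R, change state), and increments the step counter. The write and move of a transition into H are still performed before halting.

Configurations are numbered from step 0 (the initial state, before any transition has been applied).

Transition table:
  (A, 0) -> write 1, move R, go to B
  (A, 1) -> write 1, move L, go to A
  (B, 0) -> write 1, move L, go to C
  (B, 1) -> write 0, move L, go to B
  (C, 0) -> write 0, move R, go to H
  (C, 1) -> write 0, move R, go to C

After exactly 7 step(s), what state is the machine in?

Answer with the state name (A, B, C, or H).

Answer: H

Derivation:
Step 1: in state A at pos -1, read 1 -> (A,1)->write 1,move L,goto A. Now: state=A, head=-2, tape[-3..1]=01110 (head:  ^)
Step 2: in state A at pos -2, read 1 -> (A,1)->write 1,move L,goto A. Now: state=A, head=-3, tape[-4..1]=001110 (head:  ^)
Step 3: in state A at pos -3, read 0 -> (A,0)->write 1,move R,goto B. Now: state=B, head=-2, tape[-4..1]=011110 (head:   ^)
Step 4: in state B at pos -2, read 1 -> (B,1)->write 0,move L,goto B. Now: state=B, head=-3, tape[-4..1]=010110 (head:  ^)
Step 5: in state B at pos -3, read 1 -> (B,1)->write 0,move L,goto B. Now: state=B, head=-4, tape[-5..1]=0000110 (head:  ^)
Step 6: in state B at pos -4, read 0 -> (B,0)->write 1,move L,goto C. Now: state=C, head=-5, tape[-6..1]=00100110 (head:  ^)
Step 7: in state C at pos -5, read 0 -> (C,0)->write 0,move R,goto H. Now: state=H, head=-4, tape[-6..1]=00100110 (head:   ^)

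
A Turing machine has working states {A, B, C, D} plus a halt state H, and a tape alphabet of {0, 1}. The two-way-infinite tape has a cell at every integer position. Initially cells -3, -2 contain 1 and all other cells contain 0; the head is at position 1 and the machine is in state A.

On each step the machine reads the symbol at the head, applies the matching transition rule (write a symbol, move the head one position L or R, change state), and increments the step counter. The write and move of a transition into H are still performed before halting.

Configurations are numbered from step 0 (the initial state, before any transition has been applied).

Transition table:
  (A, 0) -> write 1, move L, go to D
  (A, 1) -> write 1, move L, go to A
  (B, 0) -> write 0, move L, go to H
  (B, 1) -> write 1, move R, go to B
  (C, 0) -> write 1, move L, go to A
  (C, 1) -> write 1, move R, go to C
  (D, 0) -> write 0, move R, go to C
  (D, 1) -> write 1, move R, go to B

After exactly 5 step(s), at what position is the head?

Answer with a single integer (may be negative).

Step 1: in state A at pos 1, read 0 -> (A,0)->write 1,move L,goto D. Now: state=D, head=0, tape[-4..2]=0110010 (head:     ^)
Step 2: in state D at pos 0, read 0 -> (D,0)->write 0,move R,goto C. Now: state=C, head=1, tape[-4..2]=0110010 (head:      ^)
Step 3: in state C at pos 1, read 1 -> (C,1)->write 1,move R,goto C. Now: state=C, head=2, tape[-4..3]=01100100 (head:       ^)
Step 4: in state C at pos 2, read 0 -> (C,0)->write 1,move L,goto A. Now: state=A, head=1, tape[-4..3]=01100110 (head:      ^)
Step 5: in state A at pos 1, read 1 -> (A,1)->write 1,move L,goto A. Now: state=A, head=0, tape[-4..3]=01100110 (head:     ^)

Answer: 0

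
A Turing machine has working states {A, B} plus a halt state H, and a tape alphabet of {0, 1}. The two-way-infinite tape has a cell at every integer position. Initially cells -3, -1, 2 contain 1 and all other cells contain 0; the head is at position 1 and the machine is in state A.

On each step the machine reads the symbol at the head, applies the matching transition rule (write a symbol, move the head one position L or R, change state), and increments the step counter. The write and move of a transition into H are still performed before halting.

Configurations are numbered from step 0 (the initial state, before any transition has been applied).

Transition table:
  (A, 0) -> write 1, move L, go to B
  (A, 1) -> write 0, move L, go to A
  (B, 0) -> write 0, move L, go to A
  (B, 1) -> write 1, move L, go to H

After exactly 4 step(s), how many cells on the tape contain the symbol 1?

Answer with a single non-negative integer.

Answer: 4

Derivation:
Step 1: in state A at pos 1, read 0 -> (A,0)->write 1,move L,goto B. Now: state=B, head=0, tape[-4..3]=01010110 (head:     ^)
Step 2: in state B at pos 0, read 0 -> (B,0)->write 0,move L,goto A. Now: state=A, head=-1, tape[-4..3]=01010110 (head:    ^)
Step 3: in state A at pos -1, read 1 -> (A,1)->write 0,move L,goto A. Now: state=A, head=-2, tape[-4..3]=01000110 (head:   ^)
Step 4: in state A at pos -2, read 0 -> (A,0)->write 1,move L,goto B. Now: state=B, head=-3, tape[-4..3]=01100110 (head:  ^)
Cells containing 1 after step 4: {-3, -2, 1, 2} -> 4 cell(s)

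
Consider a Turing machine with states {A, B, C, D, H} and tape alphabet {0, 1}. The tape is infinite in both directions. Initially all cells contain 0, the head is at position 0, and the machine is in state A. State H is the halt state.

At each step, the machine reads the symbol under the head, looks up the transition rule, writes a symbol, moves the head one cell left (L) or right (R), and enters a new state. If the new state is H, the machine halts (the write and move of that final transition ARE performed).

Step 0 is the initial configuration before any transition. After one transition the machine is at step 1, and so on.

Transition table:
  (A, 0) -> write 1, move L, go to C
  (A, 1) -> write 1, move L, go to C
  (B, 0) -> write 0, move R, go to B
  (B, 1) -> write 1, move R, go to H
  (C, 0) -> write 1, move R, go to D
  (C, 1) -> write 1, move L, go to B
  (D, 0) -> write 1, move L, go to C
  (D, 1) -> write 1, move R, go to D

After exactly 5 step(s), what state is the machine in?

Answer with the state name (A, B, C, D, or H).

Step 1: in state A at pos 0, read 0 -> (A,0)->write 1,move L,goto C. Now: state=C, head=-1, tape[-2..1]=0010 (head:  ^)
Step 2: in state C at pos -1, read 0 -> (C,0)->write 1,move R,goto D. Now: state=D, head=0, tape[-2..1]=0110 (head:   ^)
Step 3: in state D at pos 0, read 1 -> (D,1)->write 1,move R,goto D. Now: state=D, head=1, tape[-2..2]=01100 (head:    ^)
Step 4: in state D at pos 1, read 0 -> (D,0)->write 1,move L,goto C. Now: state=C, head=0, tape[-2..2]=01110 (head:   ^)
Step 5: in state C at pos 0, read 1 -> (C,1)->write 1,move L,goto B. Now: state=B, head=-1, tape[-2..2]=01110 (head:  ^)

Answer: B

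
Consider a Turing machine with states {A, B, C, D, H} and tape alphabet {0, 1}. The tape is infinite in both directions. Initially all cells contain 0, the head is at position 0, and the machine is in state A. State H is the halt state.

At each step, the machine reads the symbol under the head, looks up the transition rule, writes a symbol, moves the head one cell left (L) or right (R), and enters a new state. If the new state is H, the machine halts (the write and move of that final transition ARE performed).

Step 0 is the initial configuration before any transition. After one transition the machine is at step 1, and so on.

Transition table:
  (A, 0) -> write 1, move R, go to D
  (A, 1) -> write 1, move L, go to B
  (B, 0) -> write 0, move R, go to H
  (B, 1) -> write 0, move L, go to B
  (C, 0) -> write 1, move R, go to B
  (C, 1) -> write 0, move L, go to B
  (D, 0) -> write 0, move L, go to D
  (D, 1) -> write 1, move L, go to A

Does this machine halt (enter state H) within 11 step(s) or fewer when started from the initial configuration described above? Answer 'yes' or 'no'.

Step 1: in state A at pos 0, read 0 -> (A,0)->write 1,move R,goto D. Now: state=D, head=1, tape[-1..2]=0100 (head:   ^)
Step 2: in state D at pos 1, read 0 -> (D,0)->write 0,move L,goto D. Now: state=D, head=0, tape[-1..2]=0100 (head:  ^)
Step 3: in state D at pos 0, read 1 -> (D,1)->write 1,move L,goto A. Now: state=A, head=-1, tape[-2..2]=00100 (head:  ^)
Step 4: in state A at pos -1, read 0 -> (A,0)->write 1,move R,goto D. Now: state=D, head=0, tape[-2..2]=01100 (head:   ^)
Step 5: in state D at pos 0, read 1 -> (D,1)->write 1,move L,goto A. Now: state=A, head=-1, tape[-2..2]=01100 (head:  ^)
Step 6: in state A at pos -1, read 1 -> (A,1)->write 1,move L,goto B. Now: state=B, head=-2, tape[-3..2]=001100 (head:  ^)
Step 7: in state B at pos -2, read 0 -> (B,0)->write 0,move R,goto H. Now: state=H, head=-1, tape[-3..2]=001100 (head:   ^)
State H reached at step 7; 7 <= 11 -> yes

Answer: yes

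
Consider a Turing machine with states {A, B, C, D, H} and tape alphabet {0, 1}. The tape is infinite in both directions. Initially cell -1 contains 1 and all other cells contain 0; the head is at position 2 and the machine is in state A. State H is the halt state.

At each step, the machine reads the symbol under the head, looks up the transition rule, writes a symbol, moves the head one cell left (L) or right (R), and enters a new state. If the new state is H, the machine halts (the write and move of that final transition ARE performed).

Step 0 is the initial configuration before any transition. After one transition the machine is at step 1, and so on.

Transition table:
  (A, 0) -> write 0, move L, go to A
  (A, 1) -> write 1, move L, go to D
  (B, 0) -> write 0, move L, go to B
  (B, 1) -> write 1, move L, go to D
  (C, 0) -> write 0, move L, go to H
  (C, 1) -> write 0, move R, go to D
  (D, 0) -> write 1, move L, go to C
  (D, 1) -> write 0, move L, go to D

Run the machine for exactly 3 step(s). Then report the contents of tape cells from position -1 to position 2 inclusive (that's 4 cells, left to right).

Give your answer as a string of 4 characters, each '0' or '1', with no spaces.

Answer: 1000

Derivation:
Step 1: in state A at pos 2, read 0 -> (A,0)->write 0,move L,goto A. Now: state=A, head=1, tape[-2..3]=010000 (head:    ^)
Step 2: in state A at pos 1, read 0 -> (A,0)->write 0,move L,goto A. Now: state=A, head=0, tape[-2..3]=010000 (head:   ^)
Step 3: in state A at pos 0, read 0 -> (A,0)->write 0,move L,goto A. Now: state=A, head=-1, tape[-2..3]=010000 (head:  ^)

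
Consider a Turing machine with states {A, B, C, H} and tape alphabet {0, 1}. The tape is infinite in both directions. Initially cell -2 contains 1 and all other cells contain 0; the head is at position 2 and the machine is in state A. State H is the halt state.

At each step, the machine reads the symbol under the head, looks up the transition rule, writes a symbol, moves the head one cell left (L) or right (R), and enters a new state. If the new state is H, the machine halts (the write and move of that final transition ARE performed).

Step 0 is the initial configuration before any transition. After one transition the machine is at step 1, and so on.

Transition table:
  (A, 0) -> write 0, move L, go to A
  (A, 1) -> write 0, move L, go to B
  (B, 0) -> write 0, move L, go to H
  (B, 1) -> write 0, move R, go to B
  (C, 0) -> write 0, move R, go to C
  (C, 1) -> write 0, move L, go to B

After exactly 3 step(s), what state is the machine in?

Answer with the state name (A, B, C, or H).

Answer: A

Derivation:
Step 1: in state A at pos 2, read 0 -> (A,0)->write 0,move L,goto A. Now: state=A, head=1, tape[-3..3]=0100000 (head:     ^)
Step 2: in state A at pos 1, read 0 -> (A,0)->write 0,move L,goto A. Now: state=A, head=0, tape[-3..3]=0100000 (head:    ^)
Step 3: in state A at pos 0, read 0 -> (A,0)->write 0,move L,goto A. Now: state=A, head=-1, tape[-3..3]=0100000 (head:   ^)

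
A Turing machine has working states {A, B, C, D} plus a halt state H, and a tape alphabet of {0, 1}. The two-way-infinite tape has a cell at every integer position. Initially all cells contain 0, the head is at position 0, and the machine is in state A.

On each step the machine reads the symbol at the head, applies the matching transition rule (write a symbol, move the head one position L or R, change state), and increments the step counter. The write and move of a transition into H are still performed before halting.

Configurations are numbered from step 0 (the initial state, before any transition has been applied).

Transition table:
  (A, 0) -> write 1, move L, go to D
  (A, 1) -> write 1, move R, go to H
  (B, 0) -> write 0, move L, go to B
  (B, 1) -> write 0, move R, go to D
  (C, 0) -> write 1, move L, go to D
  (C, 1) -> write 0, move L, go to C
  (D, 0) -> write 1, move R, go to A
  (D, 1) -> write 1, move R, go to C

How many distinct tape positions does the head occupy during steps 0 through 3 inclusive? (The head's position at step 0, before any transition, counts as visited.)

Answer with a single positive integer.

Step 1: in state A at pos 0, read 0 -> (A,0)->write 1,move L,goto D. Now: state=D, head=-1, tape[-2..1]=0010 (head:  ^)
Step 2: in state D at pos -1, read 0 -> (D,0)->write 1,move R,goto A. Now: state=A, head=0, tape[-2..1]=0110 (head:   ^)
Step 3: in state A at pos 0, read 1 -> (A,1)->write 1,move R,goto H. Now: state=H, head=1, tape[-2..2]=01100 (head:    ^)
Head positions at steps 0..3: starting at 0, distinct positions visited = {-1, 0, 1} -> 3 position(s)

Answer: 3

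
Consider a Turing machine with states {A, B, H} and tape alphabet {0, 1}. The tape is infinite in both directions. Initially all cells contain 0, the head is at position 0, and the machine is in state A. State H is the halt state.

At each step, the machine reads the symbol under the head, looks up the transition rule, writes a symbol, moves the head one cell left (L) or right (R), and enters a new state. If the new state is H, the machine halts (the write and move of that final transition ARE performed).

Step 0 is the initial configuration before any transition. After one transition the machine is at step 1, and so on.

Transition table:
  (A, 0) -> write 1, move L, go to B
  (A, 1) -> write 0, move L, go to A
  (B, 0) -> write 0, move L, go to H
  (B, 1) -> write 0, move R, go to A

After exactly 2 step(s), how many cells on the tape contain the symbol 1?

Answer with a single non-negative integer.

Step 1: in state A at pos 0, read 0 -> (A,0)->write 1,move L,goto B. Now: state=B, head=-1, tape[-2..1]=0010 (head:  ^)
Step 2: in state B at pos -1, read 0 -> (B,0)->write 0,move L,goto H. Now: state=H, head=-2, tape[-3..1]=00010 (head:  ^)
Cells containing 1 after step 2: {0} -> 1 cell(s)

Answer: 1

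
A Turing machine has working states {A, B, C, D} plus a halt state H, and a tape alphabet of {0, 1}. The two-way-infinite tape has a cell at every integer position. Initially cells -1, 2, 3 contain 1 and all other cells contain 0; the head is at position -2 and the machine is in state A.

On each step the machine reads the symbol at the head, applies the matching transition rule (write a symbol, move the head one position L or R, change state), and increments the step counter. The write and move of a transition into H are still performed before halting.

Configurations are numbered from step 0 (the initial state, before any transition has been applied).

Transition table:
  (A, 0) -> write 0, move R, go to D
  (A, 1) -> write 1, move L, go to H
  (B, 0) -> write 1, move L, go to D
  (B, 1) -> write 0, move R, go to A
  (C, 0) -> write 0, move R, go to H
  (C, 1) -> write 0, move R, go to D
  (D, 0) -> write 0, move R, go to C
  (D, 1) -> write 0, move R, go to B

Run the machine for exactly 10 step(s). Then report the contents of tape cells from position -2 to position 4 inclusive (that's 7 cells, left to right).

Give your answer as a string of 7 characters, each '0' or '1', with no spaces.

Step 1: in state A at pos -2, read 0 -> (A,0)->write 0,move R,goto D. Now: state=D, head=-1, tape[-3..4]=00100110 (head:   ^)
Step 2: in state D at pos -1, read 1 -> (D,1)->write 0,move R,goto B. Now: state=B, head=0, tape[-3..4]=00000110 (head:    ^)
Step 3: in state B at pos 0, read 0 -> (B,0)->write 1,move L,goto D. Now: state=D, head=-1, tape[-3..4]=00010110 (head:   ^)
Step 4: in state D at pos -1, read 0 -> (D,0)->write 0,move R,goto C. Now: state=C, head=0, tape[-3..4]=00010110 (head:    ^)
Step 5: in state C at pos 0, read 1 -> (C,1)->write 0,move R,goto D. Now: state=D, head=1, tape[-3..4]=00000110 (head:     ^)
Step 6: in state D at pos 1, read 0 -> (D,0)->write 0,move R,goto C. Now: state=C, head=2, tape[-3..4]=00000110 (head:      ^)
Step 7: in state C at pos 2, read 1 -> (C,1)->write 0,move R,goto D. Now: state=D, head=3, tape[-3..4]=00000010 (head:       ^)
Step 8: in state D at pos 3, read 1 -> (D,1)->write 0,move R,goto B. Now: state=B, head=4, tape[-3..5]=000000000 (head:        ^)
Step 9: in state B at pos 4, read 0 -> (B,0)->write 1,move L,goto D. Now: state=D, head=3, tape[-3..5]=000000010 (head:       ^)
Step 10: in state D at pos 3, read 0 -> (D,0)->write 0,move R,goto C. Now: state=C, head=4, tape[-3..5]=000000010 (head:        ^)

Answer: 0000001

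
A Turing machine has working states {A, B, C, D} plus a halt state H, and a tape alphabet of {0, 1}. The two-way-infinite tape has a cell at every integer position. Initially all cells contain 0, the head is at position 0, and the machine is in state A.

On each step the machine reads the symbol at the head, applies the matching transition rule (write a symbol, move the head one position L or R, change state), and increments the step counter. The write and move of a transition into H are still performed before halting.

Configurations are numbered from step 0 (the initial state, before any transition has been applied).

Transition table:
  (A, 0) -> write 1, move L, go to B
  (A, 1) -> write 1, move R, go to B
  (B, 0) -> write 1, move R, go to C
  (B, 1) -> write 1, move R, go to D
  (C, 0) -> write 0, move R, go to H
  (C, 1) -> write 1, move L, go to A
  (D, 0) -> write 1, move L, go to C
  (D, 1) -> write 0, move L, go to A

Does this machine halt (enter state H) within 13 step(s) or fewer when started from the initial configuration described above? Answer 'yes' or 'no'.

Step 1: in state A at pos 0, read 0 -> (A,0)->write 1,move L,goto B. Now: state=B, head=-1, tape[-2..1]=0010 (head:  ^)
Step 2: in state B at pos -1, read 0 -> (B,0)->write 1,move R,goto C. Now: state=C, head=0, tape[-2..1]=0110 (head:   ^)
Step 3: in state C at pos 0, read 1 -> (C,1)->write 1,move L,goto A. Now: state=A, head=-1, tape[-2..1]=0110 (head:  ^)
Step 4: in state A at pos -1, read 1 -> (A,1)->write 1,move R,goto B. Now: state=B, head=0, tape[-2..1]=0110 (head:   ^)
Step 5: in state B at pos 0, read 1 -> (B,1)->write 1,move R,goto D. Now: state=D, head=1, tape[-2..2]=01100 (head:    ^)
Step 6: in state D at pos 1, read 0 -> (D,0)->write 1,move L,goto C. Now: state=C, head=0, tape[-2..2]=01110 (head:   ^)
Step 7: in state C at pos 0, read 1 -> (C,1)->write 1,move L,goto A. Now: state=A, head=-1, tape[-2..2]=01110 (head:  ^)
Step 8: in state A at pos -1, read 1 -> (A,1)->write 1,move R,goto B. Now: state=B, head=0, tape[-2..2]=01110 (head:   ^)
Step 9: in state B at pos 0, read 1 -> (B,1)->write 1,move R,goto D. Now: state=D, head=1, tape[-2..2]=01110 (head:    ^)
Step 10: in state D at pos 1, read 1 -> (D,1)->write 0,move L,goto A. Now: state=A, head=0, tape[-2..2]=01100 (head:   ^)
Step 11: in state A at pos 0, read 1 -> (A,1)->write 1,move R,goto B. Now: state=B, head=1, tape[-2..2]=01100 (head:    ^)
Step 12: in state B at pos 1, read 0 -> (B,0)->write 1,move R,goto C. Now: state=C, head=2, tape[-2..3]=011100 (head:     ^)
Step 13: in state C at pos 2, read 0 -> (C,0)->write 0,move R,goto H. Now: state=H, head=3, tape[-2..4]=0111000 (head:      ^)
State H reached at step 13; 13 <= 13 -> yes

Answer: yes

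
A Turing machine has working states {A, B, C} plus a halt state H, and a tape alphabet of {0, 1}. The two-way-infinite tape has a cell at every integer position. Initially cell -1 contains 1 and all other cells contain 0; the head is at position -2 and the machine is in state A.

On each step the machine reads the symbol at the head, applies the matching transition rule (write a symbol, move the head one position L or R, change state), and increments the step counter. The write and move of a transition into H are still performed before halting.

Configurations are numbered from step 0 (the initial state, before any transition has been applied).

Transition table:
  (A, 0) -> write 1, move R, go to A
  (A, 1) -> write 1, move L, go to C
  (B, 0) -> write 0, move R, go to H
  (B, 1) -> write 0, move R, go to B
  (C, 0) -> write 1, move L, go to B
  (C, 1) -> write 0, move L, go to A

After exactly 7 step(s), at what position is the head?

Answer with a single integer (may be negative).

Step 1: in state A at pos -2, read 0 -> (A,0)->write 1,move R,goto A. Now: state=A, head=-1, tape[-3..0]=0110 (head:   ^)
Step 2: in state A at pos -1, read 1 -> (A,1)->write 1,move L,goto C. Now: state=C, head=-2, tape[-3..0]=0110 (head:  ^)
Step 3: in state C at pos -2, read 1 -> (C,1)->write 0,move L,goto A. Now: state=A, head=-3, tape[-4..0]=00010 (head:  ^)
Step 4: in state A at pos -3, read 0 -> (A,0)->write 1,move R,goto A. Now: state=A, head=-2, tape[-4..0]=01010 (head:   ^)
Step 5: in state A at pos -2, read 0 -> (A,0)->write 1,move R,goto A. Now: state=A, head=-1, tape[-4..0]=01110 (head:    ^)
Step 6: in state A at pos -1, read 1 -> (A,1)->write 1,move L,goto C. Now: state=C, head=-2, tape[-4..0]=01110 (head:   ^)
Step 7: in state C at pos -2, read 1 -> (C,1)->write 0,move L,goto A. Now: state=A, head=-3, tape[-4..0]=01010 (head:  ^)

Answer: -3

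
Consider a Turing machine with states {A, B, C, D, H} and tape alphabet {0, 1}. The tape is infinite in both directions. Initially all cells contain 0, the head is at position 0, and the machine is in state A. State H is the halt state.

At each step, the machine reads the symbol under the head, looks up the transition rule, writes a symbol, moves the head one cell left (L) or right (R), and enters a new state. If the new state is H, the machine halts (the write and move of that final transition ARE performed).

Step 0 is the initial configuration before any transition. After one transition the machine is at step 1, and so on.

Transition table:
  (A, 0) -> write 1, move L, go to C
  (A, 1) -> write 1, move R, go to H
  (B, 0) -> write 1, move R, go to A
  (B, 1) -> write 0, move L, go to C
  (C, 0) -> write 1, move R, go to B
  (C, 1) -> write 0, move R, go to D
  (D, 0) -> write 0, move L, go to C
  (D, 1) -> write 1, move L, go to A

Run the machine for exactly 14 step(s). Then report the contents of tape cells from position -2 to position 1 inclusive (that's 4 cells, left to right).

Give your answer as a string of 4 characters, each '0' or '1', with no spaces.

Answer: 0111

Derivation:
Step 1: in state A at pos 0, read 0 -> (A,0)->write 1,move L,goto C. Now: state=C, head=-1, tape[-2..1]=0010 (head:  ^)
Step 2: in state C at pos -1, read 0 -> (C,0)->write 1,move R,goto B. Now: state=B, head=0, tape[-2..1]=0110 (head:   ^)
Step 3: in state B at pos 0, read 1 -> (B,1)->write 0,move L,goto C. Now: state=C, head=-1, tape[-2..1]=0100 (head:  ^)
Step 4: in state C at pos -1, read 1 -> (C,1)->write 0,move R,goto D. Now: state=D, head=0, tape[-2..1]=0000 (head:   ^)
Step 5: in state D at pos 0, read 0 -> (D,0)->write 0,move L,goto C. Now: state=C, head=-1, tape[-2..1]=0000 (head:  ^)
Step 6: in state C at pos -1, read 0 -> (C,0)->write 1,move R,goto B. Now: state=B, head=0, tape[-2..1]=0100 (head:   ^)
Step 7: in state B at pos 0, read 0 -> (B,0)->write 1,move R,goto A. Now: state=A, head=1, tape[-2..2]=01100 (head:    ^)
Step 8: in state A at pos 1, read 0 -> (A,0)->write 1,move L,goto C. Now: state=C, head=0, tape[-2..2]=01110 (head:   ^)
Step 9: in state C at pos 0, read 1 -> (C,1)->write 0,move R,goto D. Now: state=D, head=1, tape[-2..2]=01010 (head:    ^)
Step 10: in state D at pos 1, read 1 -> (D,1)->write 1,move L,goto A. Now: state=A, head=0, tape[-2..2]=01010 (head:   ^)
Step 11: in state A at pos 0, read 0 -> (A,0)->write 1,move L,goto C. Now: state=C, head=-1, tape[-2..2]=01110 (head:  ^)
Step 12: in state C at pos -1, read 1 -> (C,1)->write 0,move R,goto D. Now: state=D, head=0, tape[-2..2]=00110 (head:   ^)
Step 13: in state D at pos 0, read 1 -> (D,1)->write 1,move L,goto A. Now: state=A, head=-1, tape[-2..2]=00110 (head:  ^)
Step 14: in state A at pos -1, read 0 -> (A,0)->write 1,move L,goto C. Now: state=C, head=-2, tape[-3..2]=001110 (head:  ^)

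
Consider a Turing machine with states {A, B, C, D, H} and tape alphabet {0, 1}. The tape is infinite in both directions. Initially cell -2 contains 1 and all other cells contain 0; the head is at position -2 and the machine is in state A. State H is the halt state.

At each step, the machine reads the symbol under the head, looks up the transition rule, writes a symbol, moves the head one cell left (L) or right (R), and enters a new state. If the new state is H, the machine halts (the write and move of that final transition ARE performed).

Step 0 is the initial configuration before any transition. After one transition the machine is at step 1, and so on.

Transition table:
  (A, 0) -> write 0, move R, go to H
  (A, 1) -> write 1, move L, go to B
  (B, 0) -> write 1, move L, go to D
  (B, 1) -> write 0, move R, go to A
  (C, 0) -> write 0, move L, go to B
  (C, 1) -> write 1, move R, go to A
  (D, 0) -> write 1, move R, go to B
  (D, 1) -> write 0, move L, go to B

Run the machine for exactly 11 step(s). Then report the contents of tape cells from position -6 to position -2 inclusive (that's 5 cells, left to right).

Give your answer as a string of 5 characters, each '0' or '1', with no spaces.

Step 1: in state A at pos -2, read 1 -> (A,1)->write 1,move L,goto B. Now: state=B, head=-3, tape[-4..-1]=0010 (head:  ^)
Step 2: in state B at pos -3, read 0 -> (B,0)->write 1,move L,goto D. Now: state=D, head=-4, tape[-5..-1]=00110 (head:  ^)
Step 3: in state D at pos -4, read 0 -> (D,0)->write 1,move R,goto B. Now: state=B, head=-3, tape[-5..-1]=01110 (head:   ^)
Step 4: in state B at pos -3, read 1 -> (B,1)->write 0,move R,goto A. Now: state=A, head=-2, tape[-5..-1]=01010 (head:    ^)
Step 5: in state A at pos -2, read 1 -> (A,1)->write 1,move L,goto B. Now: state=B, head=-3, tape[-5..-1]=01010 (head:   ^)
Step 6: in state B at pos -3, read 0 -> (B,0)->write 1,move L,goto D. Now: state=D, head=-4, tape[-5..-1]=01110 (head:  ^)
Step 7: in state D at pos -4, read 1 -> (D,1)->write 0,move L,goto B. Now: state=B, head=-5, tape[-6..-1]=000110 (head:  ^)
Step 8: in state B at pos -5, read 0 -> (B,0)->write 1,move L,goto D. Now: state=D, head=-6, tape[-7..-1]=0010110 (head:  ^)
Step 9: in state D at pos -6, read 0 -> (D,0)->write 1,move R,goto B. Now: state=B, head=-5, tape[-7..-1]=0110110 (head:   ^)
Step 10: in state B at pos -5, read 1 -> (B,1)->write 0,move R,goto A. Now: state=A, head=-4, tape[-7..-1]=0100110 (head:    ^)
Step 11: in state A at pos -4, read 0 -> (A,0)->write 0,move R,goto H. Now: state=H, head=-3, tape[-7..-1]=0100110 (head:     ^)

Answer: 10011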